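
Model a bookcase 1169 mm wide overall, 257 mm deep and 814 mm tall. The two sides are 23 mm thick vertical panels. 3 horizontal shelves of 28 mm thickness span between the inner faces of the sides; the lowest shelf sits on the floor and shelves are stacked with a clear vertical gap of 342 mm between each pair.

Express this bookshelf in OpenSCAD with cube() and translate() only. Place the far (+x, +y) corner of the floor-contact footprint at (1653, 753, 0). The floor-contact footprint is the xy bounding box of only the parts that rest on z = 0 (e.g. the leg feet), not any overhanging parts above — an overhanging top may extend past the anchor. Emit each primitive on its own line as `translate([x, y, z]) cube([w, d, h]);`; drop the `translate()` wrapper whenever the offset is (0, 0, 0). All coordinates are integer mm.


translate([484, 496, 0]) cube([23, 257, 814]);
translate([1630, 496, 0]) cube([23, 257, 814]);
translate([507, 496, 0]) cube([1123, 257, 28]);
translate([507, 496, 370]) cube([1123, 257, 28]);
translate([507, 496, 740]) cube([1123, 257, 28]);


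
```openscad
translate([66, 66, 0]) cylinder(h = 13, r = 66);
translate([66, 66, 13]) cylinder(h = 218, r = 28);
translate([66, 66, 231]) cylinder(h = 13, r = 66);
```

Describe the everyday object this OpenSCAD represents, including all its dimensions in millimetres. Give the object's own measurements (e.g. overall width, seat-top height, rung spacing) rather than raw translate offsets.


A spool: two coaxial disc flanges of radius 66 mm and thickness 13 mm, joined by a core cylinder of radius 28 mm and height 218 mm. The lower flange rests on z = 0 and the three cylinders share a vertical axis.


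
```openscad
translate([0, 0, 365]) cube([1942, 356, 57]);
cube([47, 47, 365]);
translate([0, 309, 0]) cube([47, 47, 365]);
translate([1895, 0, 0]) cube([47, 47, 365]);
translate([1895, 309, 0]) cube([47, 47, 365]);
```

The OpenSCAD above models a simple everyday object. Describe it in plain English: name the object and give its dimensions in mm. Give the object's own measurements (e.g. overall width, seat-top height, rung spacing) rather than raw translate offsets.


A long wooden bench with a 1942 mm (x) × 356 mm (y) seat, 57 mm thick, its top surface 422 mm above the floor. Four 47 mm square legs at the seat corners, flush with the edges, run from z = 0 to the seat underside.


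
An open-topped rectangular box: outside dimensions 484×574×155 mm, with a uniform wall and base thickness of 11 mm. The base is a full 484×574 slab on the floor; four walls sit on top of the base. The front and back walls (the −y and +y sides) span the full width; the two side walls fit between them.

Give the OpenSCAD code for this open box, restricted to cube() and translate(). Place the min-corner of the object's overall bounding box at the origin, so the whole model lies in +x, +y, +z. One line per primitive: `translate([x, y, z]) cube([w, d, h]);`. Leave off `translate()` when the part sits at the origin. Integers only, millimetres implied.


cube([484, 574, 11]);
translate([0, 0, 11]) cube([484, 11, 144]);
translate([0, 563, 11]) cube([484, 11, 144]);
translate([0, 11, 11]) cube([11, 552, 144]);
translate([473, 11, 11]) cube([11, 552, 144]);


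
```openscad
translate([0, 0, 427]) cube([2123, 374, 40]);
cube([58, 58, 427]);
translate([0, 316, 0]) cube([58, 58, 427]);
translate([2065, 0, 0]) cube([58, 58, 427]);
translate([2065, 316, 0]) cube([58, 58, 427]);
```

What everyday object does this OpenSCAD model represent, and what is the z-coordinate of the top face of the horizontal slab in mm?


A bench. The seat-top height is 467 mm.

A long slab on four corner posts — a bench. The slab sits at z = 427 with thickness 40, so the top is 427 + 40 = 467 mm.


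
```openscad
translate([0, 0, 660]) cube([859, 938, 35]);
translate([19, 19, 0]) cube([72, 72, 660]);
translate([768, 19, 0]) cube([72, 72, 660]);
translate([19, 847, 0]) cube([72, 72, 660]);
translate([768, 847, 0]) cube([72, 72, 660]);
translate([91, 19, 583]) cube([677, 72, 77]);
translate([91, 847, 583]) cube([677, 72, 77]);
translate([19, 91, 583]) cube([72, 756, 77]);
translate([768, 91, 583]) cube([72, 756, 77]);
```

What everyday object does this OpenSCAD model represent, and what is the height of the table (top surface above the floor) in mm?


A table. The table height is 695 mm.

A 859×938×35 slab sits at z = 660 on four 72 mm square posts — a table. The top surface is at 660 + 35 = 695 mm.


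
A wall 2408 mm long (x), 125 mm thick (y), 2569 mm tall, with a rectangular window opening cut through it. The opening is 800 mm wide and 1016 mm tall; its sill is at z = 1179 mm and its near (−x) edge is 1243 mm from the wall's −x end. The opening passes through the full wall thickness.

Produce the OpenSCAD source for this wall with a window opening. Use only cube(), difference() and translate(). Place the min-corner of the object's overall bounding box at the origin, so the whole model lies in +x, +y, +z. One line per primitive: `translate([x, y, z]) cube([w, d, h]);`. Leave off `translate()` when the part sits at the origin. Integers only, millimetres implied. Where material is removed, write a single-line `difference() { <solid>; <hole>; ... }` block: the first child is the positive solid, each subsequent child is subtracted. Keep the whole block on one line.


difference() { cube([2408, 125, 2569]); translate([1243, 0, 1179]) cube([800, 125, 1016]); }


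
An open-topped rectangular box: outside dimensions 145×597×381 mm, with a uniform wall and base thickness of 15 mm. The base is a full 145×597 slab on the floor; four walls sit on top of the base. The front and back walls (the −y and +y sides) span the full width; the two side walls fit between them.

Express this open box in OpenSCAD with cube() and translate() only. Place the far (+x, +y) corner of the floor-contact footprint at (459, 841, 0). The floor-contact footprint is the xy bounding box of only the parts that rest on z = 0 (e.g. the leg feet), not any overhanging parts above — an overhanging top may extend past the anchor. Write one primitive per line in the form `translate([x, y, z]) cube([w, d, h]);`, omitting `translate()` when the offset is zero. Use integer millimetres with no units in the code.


translate([314, 244, 0]) cube([145, 597, 15]);
translate([314, 244, 15]) cube([145, 15, 366]);
translate([314, 826, 15]) cube([145, 15, 366]);
translate([314, 259, 15]) cube([15, 567, 366]);
translate([444, 259, 15]) cube([15, 567, 366]);


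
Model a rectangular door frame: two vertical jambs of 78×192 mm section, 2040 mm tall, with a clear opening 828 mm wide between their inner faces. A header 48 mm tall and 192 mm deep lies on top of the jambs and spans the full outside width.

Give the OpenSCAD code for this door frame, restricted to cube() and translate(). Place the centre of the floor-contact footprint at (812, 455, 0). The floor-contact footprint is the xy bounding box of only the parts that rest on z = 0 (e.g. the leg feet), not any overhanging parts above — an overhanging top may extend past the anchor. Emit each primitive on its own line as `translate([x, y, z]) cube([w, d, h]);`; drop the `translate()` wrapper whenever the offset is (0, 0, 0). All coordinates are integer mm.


translate([320, 359, 0]) cube([78, 192, 2040]);
translate([1226, 359, 0]) cube([78, 192, 2040]);
translate([320, 359, 2040]) cube([984, 192, 48]);


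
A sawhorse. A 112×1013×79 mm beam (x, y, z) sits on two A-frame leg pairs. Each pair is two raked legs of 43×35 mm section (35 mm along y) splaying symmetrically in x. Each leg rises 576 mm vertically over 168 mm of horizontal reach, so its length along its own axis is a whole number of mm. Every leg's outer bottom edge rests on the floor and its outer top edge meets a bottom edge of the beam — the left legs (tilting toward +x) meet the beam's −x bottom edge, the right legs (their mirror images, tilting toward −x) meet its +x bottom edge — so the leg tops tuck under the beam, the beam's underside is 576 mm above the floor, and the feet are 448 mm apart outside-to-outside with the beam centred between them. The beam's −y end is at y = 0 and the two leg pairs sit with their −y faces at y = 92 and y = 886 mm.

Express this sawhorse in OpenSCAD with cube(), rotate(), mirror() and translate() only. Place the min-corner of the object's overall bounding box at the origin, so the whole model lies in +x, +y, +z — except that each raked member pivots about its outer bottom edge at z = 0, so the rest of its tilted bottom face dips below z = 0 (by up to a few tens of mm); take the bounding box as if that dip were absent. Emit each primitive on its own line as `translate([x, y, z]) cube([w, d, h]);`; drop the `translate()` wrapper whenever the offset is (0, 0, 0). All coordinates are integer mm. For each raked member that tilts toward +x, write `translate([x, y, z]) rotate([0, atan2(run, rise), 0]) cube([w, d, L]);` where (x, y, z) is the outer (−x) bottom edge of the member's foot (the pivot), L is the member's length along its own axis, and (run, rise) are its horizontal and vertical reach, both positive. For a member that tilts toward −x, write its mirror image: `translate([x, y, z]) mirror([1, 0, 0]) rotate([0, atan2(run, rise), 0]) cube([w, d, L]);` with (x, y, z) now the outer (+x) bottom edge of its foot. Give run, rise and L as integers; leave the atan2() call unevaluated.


// leg length = √(168² + 576²) = 600
// right-leg outer foot x = 2·168 + 112 = 448
// beam min-corner = (168, 0, 576)
translate([168, 0, 576]) cube([112, 1013, 79]);
translate([0, 92, 0]) rotate([0, atan2(168, 576), 0]) cube([43, 35, 600]);
translate([448, 92, 0]) mirror([1, 0, 0]) rotate([0, atan2(168, 576), 0]) cube([43, 35, 600]);
translate([0, 886, 0]) rotate([0, atan2(168, 576), 0]) cube([43, 35, 600]);
translate([448, 886, 0]) mirror([1, 0, 0]) rotate([0, atan2(168, 576), 0]) cube([43, 35, 600]);


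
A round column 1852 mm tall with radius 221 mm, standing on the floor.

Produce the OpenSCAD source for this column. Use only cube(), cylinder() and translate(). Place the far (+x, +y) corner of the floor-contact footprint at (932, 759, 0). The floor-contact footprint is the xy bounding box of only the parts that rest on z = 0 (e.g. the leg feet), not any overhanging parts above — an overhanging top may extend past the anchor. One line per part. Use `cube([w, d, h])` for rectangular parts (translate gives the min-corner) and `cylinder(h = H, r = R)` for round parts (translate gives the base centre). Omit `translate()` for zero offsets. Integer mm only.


translate([711, 538, 0]) cylinder(h = 1852, r = 221);


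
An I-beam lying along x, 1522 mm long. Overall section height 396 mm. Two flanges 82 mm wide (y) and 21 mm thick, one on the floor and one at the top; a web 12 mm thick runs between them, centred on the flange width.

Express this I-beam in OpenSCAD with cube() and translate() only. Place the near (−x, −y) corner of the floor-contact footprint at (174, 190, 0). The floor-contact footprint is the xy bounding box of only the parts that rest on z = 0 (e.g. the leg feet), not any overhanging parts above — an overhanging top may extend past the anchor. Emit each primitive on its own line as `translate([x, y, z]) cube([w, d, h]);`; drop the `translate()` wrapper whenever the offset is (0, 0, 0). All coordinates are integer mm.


translate([174, 190, 0]) cube([1522, 82, 21]);
translate([174, 225, 21]) cube([1522, 12, 354]);
translate([174, 190, 375]) cube([1522, 82, 21]);


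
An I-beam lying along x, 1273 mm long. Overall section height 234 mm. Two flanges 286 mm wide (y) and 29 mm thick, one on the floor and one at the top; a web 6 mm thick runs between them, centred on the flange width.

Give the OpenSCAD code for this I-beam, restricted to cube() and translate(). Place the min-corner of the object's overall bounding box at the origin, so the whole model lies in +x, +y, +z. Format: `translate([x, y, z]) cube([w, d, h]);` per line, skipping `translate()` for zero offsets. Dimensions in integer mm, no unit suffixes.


cube([1273, 286, 29]);
translate([0, 140, 29]) cube([1273, 6, 176]);
translate([0, 0, 205]) cube([1273, 286, 29]);


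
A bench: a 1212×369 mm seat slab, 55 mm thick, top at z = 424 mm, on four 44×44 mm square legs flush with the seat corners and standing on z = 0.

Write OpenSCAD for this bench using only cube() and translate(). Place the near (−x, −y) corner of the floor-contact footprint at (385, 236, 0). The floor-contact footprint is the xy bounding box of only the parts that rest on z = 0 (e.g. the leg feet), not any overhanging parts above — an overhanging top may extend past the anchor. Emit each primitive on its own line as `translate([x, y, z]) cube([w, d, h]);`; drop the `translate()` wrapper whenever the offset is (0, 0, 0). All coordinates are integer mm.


translate([385, 236, 369]) cube([1212, 369, 55]);
translate([385, 236, 0]) cube([44, 44, 369]);
translate([385, 561, 0]) cube([44, 44, 369]);
translate([1553, 236, 0]) cube([44, 44, 369]);
translate([1553, 561, 0]) cube([44, 44, 369]);


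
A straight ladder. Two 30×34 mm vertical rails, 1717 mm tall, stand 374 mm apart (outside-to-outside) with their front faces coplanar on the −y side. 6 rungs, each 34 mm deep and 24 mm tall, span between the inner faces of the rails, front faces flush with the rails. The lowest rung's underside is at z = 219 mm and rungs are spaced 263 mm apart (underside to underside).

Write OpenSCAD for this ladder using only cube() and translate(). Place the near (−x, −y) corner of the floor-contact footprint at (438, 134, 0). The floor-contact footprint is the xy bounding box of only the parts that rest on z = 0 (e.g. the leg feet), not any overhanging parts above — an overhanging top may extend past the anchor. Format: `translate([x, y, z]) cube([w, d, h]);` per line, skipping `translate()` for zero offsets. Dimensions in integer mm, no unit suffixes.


// rung span = 374 - 2*30 = 314
// rung[k] z = 219 + k*263
translate([438, 134, 0]) cube([30, 34, 1717]);
translate([782, 134, 0]) cube([30, 34, 1717]);
translate([468, 134, 219]) cube([314, 34, 24]);
translate([468, 134, 482]) cube([314, 34, 24]);
translate([468, 134, 745]) cube([314, 34, 24]);
translate([468, 134, 1008]) cube([314, 34, 24]);
translate([468, 134, 1271]) cube([314, 34, 24]);
translate([468, 134, 1534]) cube([314, 34, 24]);


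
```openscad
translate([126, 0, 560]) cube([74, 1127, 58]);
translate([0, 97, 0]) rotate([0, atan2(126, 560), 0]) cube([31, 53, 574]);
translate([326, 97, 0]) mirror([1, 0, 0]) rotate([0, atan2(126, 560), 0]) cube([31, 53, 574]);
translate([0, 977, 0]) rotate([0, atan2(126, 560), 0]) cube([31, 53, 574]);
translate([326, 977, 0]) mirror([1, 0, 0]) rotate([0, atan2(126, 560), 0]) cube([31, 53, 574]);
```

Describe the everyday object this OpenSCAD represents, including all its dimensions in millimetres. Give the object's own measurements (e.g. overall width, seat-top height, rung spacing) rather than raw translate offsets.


A sawhorse. A 74×1127×58 mm beam (x, y, z) sits on two A-frame leg pairs. Each pair is two raked legs of 31×53 mm section (53 mm along y) splaying symmetrically in x. Each leg rises 560 mm vertically over 126 mm of horizontal reach and is 574 mm long along its own axis. Every leg's outer bottom edge rests on the floor and its outer top edge meets a bottom edge of the beam — the left legs (tilting toward +x) meet the beam's −x bottom edge, the right legs (their mirror images, tilting toward −x) meet its +x bottom edge — so the leg tops tuck under the beam, the beam's underside is 560 mm above the floor, and the feet are 326 mm apart outside-to-outside with the beam centred between them. The two leg pairs are set in 97 mm from either end of the beam.


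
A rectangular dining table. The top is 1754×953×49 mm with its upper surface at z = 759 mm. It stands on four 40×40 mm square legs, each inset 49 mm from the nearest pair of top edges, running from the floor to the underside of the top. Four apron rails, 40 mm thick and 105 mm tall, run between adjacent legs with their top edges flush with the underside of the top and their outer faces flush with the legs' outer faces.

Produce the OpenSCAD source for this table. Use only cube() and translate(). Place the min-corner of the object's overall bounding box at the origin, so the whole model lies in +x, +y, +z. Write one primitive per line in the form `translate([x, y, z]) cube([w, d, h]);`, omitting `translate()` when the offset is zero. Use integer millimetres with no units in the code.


// leg_h = 759 - 49 = 710
// apron z = 710 - 105 = 605
translate([0, 0, 710]) cube([1754, 953, 49]);
translate([49, 49, 0]) cube([40, 40, 710]);
translate([1665, 49, 0]) cube([40, 40, 710]);
translate([49, 864, 0]) cube([40, 40, 710]);
translate([1665, 864, 0]) cube([40, 40, 710]);
translate([89, 49, 605]) cube([1576, 40, 105]);
translate([89, 864, 605]) cube([1576, 40, 105]);
translate([49, 89, 605]) cube([40, 775, 105]);
translate([1665, 89, 605]) cube([40, 775, 105]);


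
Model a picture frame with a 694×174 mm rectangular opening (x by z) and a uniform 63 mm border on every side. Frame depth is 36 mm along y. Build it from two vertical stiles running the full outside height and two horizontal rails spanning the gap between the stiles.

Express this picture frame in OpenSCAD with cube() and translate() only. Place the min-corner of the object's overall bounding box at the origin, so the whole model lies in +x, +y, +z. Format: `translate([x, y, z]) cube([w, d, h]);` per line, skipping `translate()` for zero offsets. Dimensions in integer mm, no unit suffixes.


cube([63, 36, 300]);
translate([757, 0, 0]) cube([63, 36, 300]);
translate([63, 0, 0]) cube([694, 36, 63]);
translate([63, 0, 237]) cube([694, 36, 63]);


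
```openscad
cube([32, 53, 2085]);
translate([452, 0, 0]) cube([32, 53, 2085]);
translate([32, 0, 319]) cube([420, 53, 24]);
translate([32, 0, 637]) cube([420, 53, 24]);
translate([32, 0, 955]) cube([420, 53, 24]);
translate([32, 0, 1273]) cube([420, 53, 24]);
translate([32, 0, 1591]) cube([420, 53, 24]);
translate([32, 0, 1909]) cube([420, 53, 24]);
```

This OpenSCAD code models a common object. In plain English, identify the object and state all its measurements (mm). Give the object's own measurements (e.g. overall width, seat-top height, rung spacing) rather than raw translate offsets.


A straight ladder. Two 32×53 mm vertical rails, 2085 mm tall, stand 484 mm apart (outside-to-outside) with their front faces coplanar on the −y side. 6 rungs, each 53 mm deep and 24 mm tall, span between the inner faces of the rails, front faces flush with the rails. The lowest rung's underside is at z = 319 mm and rungs are spaced 318 mm apart (underside to underside).


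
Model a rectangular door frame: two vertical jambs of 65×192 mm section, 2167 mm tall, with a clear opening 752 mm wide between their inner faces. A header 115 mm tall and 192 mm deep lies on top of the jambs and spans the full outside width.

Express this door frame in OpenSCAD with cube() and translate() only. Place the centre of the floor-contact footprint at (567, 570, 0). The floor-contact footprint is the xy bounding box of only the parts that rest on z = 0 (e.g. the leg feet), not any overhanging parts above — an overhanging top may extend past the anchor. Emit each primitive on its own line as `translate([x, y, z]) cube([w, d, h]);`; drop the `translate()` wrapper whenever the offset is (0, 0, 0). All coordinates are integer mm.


translate([126, 474, 0]) cube([65, 192, 2167]);
translate([943, 474, 0]) cube([65, 192, 2167]);
translate([126, 474, 2167]) cube([882, 192, 115]);


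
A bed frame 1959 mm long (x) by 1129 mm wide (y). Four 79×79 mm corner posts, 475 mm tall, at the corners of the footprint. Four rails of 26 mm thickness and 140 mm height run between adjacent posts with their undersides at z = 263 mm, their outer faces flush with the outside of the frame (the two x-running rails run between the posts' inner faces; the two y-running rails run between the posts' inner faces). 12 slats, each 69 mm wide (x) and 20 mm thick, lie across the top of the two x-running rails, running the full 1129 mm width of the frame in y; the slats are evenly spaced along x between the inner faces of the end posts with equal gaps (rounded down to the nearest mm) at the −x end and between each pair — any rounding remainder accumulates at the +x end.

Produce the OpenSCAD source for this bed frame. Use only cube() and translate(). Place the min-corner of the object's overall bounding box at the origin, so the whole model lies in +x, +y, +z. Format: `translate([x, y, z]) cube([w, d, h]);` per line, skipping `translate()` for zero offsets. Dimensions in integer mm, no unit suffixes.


cube([79, 79, 475]);
translate([0, 1050, 0]) cube([79, 79, 475]);
translate([1880, 0, 0]) cube([79, 79, 475]);
translate([1880, 1050, 0]) cube([79, 79, 475]);
translate([79, 0, 263]) cube([1801, 26, 140]);
translate([79, 1103, 263]) cube([1801, 26, 140]);
translate([0, 79, 263]) cube([26, 971, 140]);
translate([1933, 79, 263]) cube([26, 971, 140]);
translate([153, 0, 403]) cube([69, 1129, 20]);
translate([296, 0, 403]) cube([69, 1129, 20]);
translate([439, 0, 403]) cube([69, 1129, 20]);
translate([582, 0, 403]) cube([69, 1129, 20]);
translate([725, 0, 403]) cube([69, 1129, 20]);
translate([868, 0, 403]) cube([69, 1129, 20]);
translate([1011, 0, 403]) cube([69, 1129, 20]);
translate([1154, 0, 403]) cube([69, 1129, 20]);
translate([1297, 0, 403]) cube([69, 1129, 20]);
translate([1440, 0, 403]) cube([69, 1129, 20]);
translate([1583, 0, 403]) cube([69, 1129, 20]);
translate([1726, 0, 403]) cube([69, 1129, 20]);


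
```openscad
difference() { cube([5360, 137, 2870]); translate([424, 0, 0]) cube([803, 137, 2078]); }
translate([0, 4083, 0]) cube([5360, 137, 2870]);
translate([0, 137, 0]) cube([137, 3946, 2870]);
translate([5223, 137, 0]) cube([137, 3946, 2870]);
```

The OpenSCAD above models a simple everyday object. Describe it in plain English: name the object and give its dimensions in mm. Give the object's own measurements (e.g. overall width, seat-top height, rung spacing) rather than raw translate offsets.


A single room: four walls, each 2870 mm tall and 137 mm thick, enclosing an outside footprint 5360×4220 mm (x × y), no floor or roof. The front and back walls (−y and +y sides) run the full x-width; the side walls fit between their inner faces. A door opening 803 mm wide and 2078 mm tall is cut through the front wall from the floor up, its −x edge 424 mm from the wall's −x end.


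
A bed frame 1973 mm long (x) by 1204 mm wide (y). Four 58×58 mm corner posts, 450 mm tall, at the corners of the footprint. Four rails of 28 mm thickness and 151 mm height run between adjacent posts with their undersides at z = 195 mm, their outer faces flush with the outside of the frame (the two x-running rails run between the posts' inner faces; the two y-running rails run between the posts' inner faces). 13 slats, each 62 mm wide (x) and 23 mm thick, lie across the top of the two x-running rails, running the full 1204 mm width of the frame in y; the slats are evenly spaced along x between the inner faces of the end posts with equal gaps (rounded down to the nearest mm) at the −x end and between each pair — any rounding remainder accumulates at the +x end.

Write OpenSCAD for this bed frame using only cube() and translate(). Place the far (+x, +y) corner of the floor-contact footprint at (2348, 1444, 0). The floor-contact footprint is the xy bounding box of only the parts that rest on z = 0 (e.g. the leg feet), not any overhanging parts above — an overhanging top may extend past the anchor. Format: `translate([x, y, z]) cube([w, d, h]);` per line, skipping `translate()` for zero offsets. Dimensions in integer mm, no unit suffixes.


translate([375, 240, 0]) cube([58, 58, 450]);
translate([375, 1386, 0]) cube([58, 58, 450]);
translate([2290, 240, 0]) cube([58, 58, 450]);
translate([2290, 1386, 0]) cube([58, 58, 450]);
translate([433, 240, 195]) cube([1857, 28, 151]);
translate([433, 1416, 195]) cube([1857, 28, 151]);
translate([375, 298, 195]) cube([28, 1088, 151]);
translate([2320, 298, 195]) cube([28, 1088, 151]);
translate([508, 240, 346]) cube([62, 1204, 23]);
translate([645, 240, 346]) cube([62, 1204, 23]);
translate([782, 240, 346]) cube([62, 1204, 23]);
translate([919, 240, 346]) cube([62, 1204, 23]);
translate([1056, 240, 346]) cube([62, 1204, 23]);
translate([1193, 240, 346]) cube([62, 1204, 23]);
translate([1330, 240, 346]) cube([62, 1204, 23]);
translate([1467, 240, 346]) cube([62, 1204, 23]);
translate([1604, 240, 346]) cube([62, 1204, 23]);
translate([1741, 240, 346]) cube([62, 1204, 23]);
translate([1878, 240, 346]) cube([62, 1204, 23]);
translate([2015, 240, 346]) cube([62, 1204, 23]);
translate([2152, 240, 346]) cube([62, 1204, 23]);


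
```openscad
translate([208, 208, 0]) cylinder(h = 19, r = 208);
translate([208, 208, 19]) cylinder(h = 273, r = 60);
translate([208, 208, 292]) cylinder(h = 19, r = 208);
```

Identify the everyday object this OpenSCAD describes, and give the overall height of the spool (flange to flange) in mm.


A spool. The overall height is 311 mm.

Three coaxial cylinders, large–small–large — a spool. Two 19 mm flanges and a 273 mm core give 19 + 273 + 19 = 311 mm.


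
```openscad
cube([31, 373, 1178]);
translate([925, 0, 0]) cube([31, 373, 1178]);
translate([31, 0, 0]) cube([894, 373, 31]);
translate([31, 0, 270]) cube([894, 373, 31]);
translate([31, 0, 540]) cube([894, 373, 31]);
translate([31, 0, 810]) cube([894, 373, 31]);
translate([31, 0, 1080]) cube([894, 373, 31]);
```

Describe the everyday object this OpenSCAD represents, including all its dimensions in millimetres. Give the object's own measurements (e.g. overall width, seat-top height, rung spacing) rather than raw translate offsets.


An open bookshelf. Two side panels, each 31 mm thick, 373 mm deep and 1178 mm tall, stand 956 mm apart (outside-to-outside). Between them sit 5 shelves, each 31 mm thick and 373 mm deep, spanning the full gap between the sides. The bottom shelf rests on the floor (its underside at z = 0) and the clear gap between one shelf's top and the next shelf's underside is 239 mm.


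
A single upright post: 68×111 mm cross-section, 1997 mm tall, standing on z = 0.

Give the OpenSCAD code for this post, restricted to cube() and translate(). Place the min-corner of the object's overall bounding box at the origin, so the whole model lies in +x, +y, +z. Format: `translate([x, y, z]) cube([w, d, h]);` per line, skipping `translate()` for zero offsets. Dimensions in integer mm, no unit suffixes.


cube([68, 111, 1997]);


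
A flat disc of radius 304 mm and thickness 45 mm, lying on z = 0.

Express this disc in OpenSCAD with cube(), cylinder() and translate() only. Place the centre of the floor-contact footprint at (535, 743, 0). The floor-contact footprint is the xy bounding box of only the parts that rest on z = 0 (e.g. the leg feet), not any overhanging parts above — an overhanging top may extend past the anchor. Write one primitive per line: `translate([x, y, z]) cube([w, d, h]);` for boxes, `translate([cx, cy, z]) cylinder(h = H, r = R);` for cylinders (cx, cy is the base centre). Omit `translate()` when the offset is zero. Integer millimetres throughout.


translate([535, 743, 0]) cylinder(h = 45, r = 304);


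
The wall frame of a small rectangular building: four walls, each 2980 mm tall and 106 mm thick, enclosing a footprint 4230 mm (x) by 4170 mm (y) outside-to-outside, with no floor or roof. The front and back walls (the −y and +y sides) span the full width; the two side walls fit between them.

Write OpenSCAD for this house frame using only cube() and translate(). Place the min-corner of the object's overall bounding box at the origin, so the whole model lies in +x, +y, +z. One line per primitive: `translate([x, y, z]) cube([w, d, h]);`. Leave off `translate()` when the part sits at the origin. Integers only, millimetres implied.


cube([4230, 106, 2980]);
translate([0, 4064, 0]) cube([4230, 106, 2980]);
translate([0, 106, 0]) cube([106, 3958, 2980]);
translate([4124, 106, 0]) cube([106, 3958, 2980]);


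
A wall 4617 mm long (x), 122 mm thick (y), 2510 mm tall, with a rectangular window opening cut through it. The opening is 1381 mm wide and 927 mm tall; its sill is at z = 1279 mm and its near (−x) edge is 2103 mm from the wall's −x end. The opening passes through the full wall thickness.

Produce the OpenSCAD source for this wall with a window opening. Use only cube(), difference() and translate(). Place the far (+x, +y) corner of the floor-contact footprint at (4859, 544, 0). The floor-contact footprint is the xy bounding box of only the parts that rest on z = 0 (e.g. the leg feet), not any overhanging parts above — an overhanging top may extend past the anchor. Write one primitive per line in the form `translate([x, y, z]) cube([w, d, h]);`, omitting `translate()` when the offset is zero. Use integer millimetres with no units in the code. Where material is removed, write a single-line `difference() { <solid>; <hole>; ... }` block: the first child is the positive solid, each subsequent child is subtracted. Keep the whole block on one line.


difference() { translate([242, 422, 0]) cube([4617, 122, 2510]); translate([2345, 422, 1279]) cube([1381, 122, 927]); }


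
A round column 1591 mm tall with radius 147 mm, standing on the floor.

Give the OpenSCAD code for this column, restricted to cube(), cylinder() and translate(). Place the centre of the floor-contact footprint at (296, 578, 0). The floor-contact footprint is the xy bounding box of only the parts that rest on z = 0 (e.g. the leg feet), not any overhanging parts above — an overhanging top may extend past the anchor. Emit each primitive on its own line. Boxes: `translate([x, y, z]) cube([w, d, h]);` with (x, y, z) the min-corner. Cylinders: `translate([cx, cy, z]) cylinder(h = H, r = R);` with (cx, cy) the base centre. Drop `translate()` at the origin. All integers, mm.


translate([296, 578, 0]) cylinder(h = 1591, r = 147);


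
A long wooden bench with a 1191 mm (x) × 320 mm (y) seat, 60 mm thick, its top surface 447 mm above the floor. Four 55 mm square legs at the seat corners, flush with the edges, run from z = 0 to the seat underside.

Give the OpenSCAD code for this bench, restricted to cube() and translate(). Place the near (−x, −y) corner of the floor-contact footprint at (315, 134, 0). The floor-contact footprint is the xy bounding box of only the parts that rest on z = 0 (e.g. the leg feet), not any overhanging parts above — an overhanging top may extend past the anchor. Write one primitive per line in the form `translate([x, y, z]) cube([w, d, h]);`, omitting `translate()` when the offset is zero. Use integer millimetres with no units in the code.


translate([315, 134, 387]) cube([1191, 320, 60]);
translate([315, 134, 0]) cube([55, 55, 387]);
translate([315, 399, 0]) cube([55, 55, 387]);
translate([1451, 134, 0]) cube([55, 55, 387]);
translate([1451, 399, 0]) cube([55, 55, 387]);


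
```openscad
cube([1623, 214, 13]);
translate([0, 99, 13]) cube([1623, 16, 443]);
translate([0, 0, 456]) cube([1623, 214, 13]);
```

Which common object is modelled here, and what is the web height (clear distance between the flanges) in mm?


An I-beam. The web height is 443 mm.

Two wide flanges with a thin centred web — an I-beam. Overall 469 mm minus two 13 mm flanges gives a web of 469 − 2·13 = 443 mm.


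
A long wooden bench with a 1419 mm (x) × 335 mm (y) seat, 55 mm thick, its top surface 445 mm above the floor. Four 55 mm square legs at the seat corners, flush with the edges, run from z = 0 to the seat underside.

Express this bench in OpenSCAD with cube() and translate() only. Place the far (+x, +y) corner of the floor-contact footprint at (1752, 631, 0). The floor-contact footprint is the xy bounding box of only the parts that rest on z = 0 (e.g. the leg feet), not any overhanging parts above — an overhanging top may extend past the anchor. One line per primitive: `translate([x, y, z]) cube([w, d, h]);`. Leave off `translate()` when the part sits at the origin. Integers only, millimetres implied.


translate([333, 296, 390]) cube([1419, 335, 55]);
translate([333, 296, 0]) cube([55, 55, 390]);
translate([333, 576, 0]) cube([55, 55, 390]);
translate([1697, 296, 0]) cube([55, 55, 390]);
translate([1697, 576, 0]) cube([55, 55, 390]);


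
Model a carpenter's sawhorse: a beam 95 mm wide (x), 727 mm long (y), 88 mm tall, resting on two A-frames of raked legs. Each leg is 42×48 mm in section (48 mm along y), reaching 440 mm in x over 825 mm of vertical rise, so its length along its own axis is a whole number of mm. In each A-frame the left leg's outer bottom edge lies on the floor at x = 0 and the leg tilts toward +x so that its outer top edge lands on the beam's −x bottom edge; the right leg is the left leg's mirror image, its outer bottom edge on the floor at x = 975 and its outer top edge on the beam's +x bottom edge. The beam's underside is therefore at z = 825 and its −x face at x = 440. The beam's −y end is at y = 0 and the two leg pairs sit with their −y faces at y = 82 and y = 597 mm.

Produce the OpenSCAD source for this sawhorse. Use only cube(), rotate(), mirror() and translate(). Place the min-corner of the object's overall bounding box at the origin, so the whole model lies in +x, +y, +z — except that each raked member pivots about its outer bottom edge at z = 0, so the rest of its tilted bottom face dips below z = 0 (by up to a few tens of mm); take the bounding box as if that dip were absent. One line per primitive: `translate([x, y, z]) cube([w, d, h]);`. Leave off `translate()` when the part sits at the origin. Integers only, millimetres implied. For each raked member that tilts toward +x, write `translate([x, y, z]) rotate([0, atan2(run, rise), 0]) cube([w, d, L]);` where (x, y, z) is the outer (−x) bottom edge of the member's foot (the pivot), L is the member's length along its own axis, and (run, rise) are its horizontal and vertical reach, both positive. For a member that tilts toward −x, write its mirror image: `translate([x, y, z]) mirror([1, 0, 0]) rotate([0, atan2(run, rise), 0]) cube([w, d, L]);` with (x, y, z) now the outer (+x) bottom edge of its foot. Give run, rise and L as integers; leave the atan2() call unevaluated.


// leg length = √(440² + 825²) = 935
// right-leg outer foot x = 2·440 + 95 = 975
// beam min-corner = (440, 0, 825)
translate([440, 0, 825]) cube([95, 727, 88]);
translate([0, 82, 0]) rotate([0, atan2(440, 825), 0]) cube([42, 48, 935]);
translate([975, 82, 0]) mirror([1, 0, 0]) rotate([0, atan2(440, 825), 0]) cube([42, 48, 935]);
translate([0, 597, 0]) rotate([0, atan2(440, 825), 0]) cube([42, 48, 935]);
translate([975, 597, 0]) mirror([1, 0, 0]) rotate([0, atan2(440, 825), 0]) cube([42, 48, 935]);


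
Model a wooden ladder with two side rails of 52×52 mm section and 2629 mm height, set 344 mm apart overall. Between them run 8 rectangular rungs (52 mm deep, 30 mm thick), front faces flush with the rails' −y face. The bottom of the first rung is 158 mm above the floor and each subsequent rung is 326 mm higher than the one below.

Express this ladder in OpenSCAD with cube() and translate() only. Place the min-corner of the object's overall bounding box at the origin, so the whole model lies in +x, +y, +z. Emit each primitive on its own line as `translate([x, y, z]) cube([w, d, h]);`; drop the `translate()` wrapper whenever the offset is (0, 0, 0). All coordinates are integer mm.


// rung span = 344 - 2*52 = 240
// rung[k] z = 158 + k*326
cube([52, 52, 2629]);
translate([292, 0, 0]) cube([52, 52, 2629]);
translate([52, 0, 158]) cube([240, 52, 30]);
translate([52, 0, 484]) cube([240, 52, 30]);
translate([52, 0, 810]) cube([240, 52, 30]);
translate([52, 0, 1136]) cube([240, 52, 30]);
translate([52, 0, 1462]) cube([240, 52, 30]);
translate([52, 0, 1788]) cube([240, 52, 30]);
translate([52, 0, 2114]) cube([240, 52, 30]);
translate([52, 0, 2440]) cube([240, 52, 30]);


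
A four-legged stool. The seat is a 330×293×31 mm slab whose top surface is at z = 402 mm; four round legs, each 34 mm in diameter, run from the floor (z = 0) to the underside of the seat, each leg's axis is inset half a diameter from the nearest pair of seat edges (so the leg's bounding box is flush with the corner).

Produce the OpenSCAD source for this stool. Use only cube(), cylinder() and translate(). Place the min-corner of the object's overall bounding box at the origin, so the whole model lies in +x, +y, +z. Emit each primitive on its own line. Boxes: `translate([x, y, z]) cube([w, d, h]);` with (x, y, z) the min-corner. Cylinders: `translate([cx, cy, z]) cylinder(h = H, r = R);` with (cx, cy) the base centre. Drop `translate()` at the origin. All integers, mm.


translate([0, 0, 371]) cube([330, 293, 31]);
translate([17, 17, 0]) cylinder(h = 371, r = 17);
translate([313, 17, 0]) cylinder(h = 371, r = 17);
translate([17, 276, 0]) cylinder(h = 371, r = 17);
translate([313, 276, 0]) cylinder(h = 371, r = 17);


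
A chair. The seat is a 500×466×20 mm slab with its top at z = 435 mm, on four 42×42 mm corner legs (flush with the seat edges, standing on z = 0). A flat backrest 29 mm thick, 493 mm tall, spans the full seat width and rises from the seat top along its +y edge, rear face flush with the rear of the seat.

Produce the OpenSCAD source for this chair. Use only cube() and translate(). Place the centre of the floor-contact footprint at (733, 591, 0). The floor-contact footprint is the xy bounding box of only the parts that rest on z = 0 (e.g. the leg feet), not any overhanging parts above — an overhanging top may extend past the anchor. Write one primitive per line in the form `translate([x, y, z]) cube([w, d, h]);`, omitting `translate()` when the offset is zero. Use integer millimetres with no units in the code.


translate([483, 358, 415]) cube([500, 466, 20]);
translate([483, 358, 0]) cube([42, 42, 415]);
translate([941, 358, 0]) cube([42, 42, 415]);
translate([483, 782, 0]) cube([42, 42, 415]);
translate([941, 782, 0]) cube([42, 42, 415]);
translate([483, 795, 435]) cube([500, 29, 493]);


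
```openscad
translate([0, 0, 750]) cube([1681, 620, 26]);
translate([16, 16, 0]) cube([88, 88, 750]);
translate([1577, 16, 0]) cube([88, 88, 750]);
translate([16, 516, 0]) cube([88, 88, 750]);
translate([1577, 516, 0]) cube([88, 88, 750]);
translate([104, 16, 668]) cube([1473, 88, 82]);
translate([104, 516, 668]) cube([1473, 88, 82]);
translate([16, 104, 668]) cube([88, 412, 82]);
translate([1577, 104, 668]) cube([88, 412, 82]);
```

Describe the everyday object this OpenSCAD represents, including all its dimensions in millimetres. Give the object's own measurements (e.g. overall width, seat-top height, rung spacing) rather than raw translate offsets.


A rectangular dining table. The top is 1681×620×26 mm with its upper surface at z = 776 mm. It stands on four 88×88 mm square legs, each inset 16 mm from the nearest pair of top edges, running from the floor to the underside of the top. Four apron rails, 88 mm thick and 82 mm tall, run between adjacent legs with their top edges flush with the underside of the top and their outer faces flush with the legs' outer faces.


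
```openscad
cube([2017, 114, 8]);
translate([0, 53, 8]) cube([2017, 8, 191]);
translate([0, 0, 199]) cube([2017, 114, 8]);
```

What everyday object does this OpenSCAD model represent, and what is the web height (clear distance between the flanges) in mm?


An I-beam. The web height is 191 mm.

Two wide flanges with a thin centred web — an I-beam. Overall 207 mm minus two 8 mm flanges gives a web of 207 − 2·8 = 191 mm.


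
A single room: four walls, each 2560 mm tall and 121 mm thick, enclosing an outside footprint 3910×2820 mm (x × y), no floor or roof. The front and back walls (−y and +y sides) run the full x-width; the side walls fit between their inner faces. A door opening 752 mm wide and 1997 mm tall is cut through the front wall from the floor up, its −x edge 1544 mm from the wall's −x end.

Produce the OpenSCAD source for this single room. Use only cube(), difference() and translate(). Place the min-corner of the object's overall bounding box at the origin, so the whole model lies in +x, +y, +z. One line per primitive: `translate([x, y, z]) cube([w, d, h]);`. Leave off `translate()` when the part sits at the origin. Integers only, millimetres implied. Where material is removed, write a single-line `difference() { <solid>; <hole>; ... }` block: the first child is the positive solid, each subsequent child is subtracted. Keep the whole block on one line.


difference() { cube([3910, 121, 2560]); translate([1544, 0, 0]) cube([752, 121, 1997]); }
translate([0, 2699, 0]) cube([3910, 121, 2560]);
translate([0, 121, 0]) cube([121, 2578, 2560]);
translate([3789, 121, 0]) cube([121, 2578, 2560]);
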